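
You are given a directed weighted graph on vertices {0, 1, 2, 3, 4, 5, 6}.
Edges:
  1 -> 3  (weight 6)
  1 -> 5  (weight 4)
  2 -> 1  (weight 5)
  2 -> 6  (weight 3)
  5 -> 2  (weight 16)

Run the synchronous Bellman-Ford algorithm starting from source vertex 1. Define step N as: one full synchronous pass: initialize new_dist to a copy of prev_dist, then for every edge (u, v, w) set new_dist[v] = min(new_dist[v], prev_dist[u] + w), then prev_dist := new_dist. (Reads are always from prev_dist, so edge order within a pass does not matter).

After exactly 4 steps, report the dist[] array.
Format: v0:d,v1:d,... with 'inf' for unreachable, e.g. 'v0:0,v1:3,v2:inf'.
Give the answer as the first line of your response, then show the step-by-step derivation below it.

v0:inf,v1:0,v2:20,v3:6,v4:inf,v5:4,v6:23

step 1: dist = v0:inf,v1:0,v2:inf,v3:6,v4:inf,v5:4,v6:inf
step 2: dist = v0:inf,v1:0,v2:20,v3:6,v4:inf,v5:4,v6:inf
step 3: dist = v0:inf,v1:0,v2:20,v3:6,v4:inf,v5:4,v6:23
step 4: dist = v0:inf,v1:0,v2:20,v3:6,v4:inf,v5:4,v6:23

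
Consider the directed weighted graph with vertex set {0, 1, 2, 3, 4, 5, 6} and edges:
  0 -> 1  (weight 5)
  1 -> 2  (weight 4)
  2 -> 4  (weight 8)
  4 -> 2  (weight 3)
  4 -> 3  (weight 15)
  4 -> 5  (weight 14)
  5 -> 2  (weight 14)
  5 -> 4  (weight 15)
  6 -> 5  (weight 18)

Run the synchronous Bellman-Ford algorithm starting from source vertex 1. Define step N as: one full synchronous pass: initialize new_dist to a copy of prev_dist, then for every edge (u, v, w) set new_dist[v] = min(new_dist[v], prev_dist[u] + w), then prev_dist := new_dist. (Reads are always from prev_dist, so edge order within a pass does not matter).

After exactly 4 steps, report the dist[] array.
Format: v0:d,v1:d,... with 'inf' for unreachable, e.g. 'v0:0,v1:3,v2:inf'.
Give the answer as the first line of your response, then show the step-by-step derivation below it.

v0:inf,v1:0,v2:4,v3:27,v4:12,v5:26,v6:inf

step 1: dist = v0:inf,v1:0,v2:4,v3:inf,v4:inf,v5:inf,v6:inf
step 2: dist = v0:inf,v1:0,v2:4,v3:inf,v4:12,v5:inf,v6:inf
step 3: dist = v0:inf,v1:0,v2:4,v3:27,v4:12,v5:26,v6:inf
step 4: dist = v0:inf,v1:0,v2:4,v3:27,v4:12,v5:26,v6:inf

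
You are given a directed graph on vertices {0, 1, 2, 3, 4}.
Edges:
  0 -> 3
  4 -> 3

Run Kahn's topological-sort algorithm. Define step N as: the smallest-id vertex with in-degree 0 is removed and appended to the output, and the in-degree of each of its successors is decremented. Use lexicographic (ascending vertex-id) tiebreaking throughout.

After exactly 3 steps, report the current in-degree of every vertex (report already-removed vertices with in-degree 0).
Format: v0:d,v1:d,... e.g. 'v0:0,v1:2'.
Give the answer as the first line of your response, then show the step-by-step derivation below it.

v0:0,v1:0,v2:0,v3:1,v4:0

step 1: output 0; order=[0]; indeg=(0,0,0,1,0)
step 2: output 1; order=[0,1]; indeg=(0,0,0,1,0)
step 3: output 2; order=[0,1,2]; indeg=(0,0,0,1,0)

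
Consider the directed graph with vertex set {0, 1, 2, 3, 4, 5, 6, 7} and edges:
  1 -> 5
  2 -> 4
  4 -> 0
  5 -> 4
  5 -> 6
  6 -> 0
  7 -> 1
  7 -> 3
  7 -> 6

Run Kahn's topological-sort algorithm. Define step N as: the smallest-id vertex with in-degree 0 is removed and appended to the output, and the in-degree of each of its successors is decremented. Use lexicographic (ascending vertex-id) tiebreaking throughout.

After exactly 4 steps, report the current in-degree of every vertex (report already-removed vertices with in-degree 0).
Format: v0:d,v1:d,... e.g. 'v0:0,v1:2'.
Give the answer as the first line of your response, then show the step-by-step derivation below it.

v0:2,v1:0,v2:0,v3:0,v4:1,v5:0,v6:1,v7:0

step 1: output 2; order=[2]; indeg=(2,1,0,1,1,1,2,0)
step 2: output 7; order=[2,7]; indeg=(2,0,0,0,1,1,1,0)
step 3: output 1; order=[2,7,1]; indeg=(2,0,0,0,1,0,1,0)
step 4: output 3; order=[2,7,1,3]; indeg=(2,0,0,0,1,0,1,0)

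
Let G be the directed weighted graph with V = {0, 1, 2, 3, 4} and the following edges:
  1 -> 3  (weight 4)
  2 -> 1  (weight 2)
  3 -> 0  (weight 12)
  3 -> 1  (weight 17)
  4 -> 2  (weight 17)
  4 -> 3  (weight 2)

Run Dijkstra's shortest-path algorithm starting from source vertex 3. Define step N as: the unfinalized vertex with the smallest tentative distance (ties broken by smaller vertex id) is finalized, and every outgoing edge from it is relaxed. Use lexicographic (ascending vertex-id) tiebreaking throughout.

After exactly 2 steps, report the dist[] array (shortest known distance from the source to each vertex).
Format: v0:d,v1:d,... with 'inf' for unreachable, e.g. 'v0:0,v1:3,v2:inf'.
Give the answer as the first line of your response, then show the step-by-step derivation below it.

v0:12,v1:17,v2:inf,v3:0,v4:inf

step 1: dist = v0:12,v1:17,v2:inf,v3:0,v4:inf
step 2: dist = v0:12,v1:17,v2:inf,v3:0,v4:inf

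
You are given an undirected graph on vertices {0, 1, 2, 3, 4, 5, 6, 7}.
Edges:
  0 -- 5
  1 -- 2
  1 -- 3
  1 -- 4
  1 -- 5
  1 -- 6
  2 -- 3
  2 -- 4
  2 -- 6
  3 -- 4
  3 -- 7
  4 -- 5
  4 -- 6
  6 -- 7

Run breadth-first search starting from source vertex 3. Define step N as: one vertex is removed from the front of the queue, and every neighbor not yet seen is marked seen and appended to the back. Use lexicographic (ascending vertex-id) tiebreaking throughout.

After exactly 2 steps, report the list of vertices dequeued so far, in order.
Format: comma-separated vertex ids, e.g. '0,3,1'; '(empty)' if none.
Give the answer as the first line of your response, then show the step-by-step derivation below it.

3,1

step 1: dequeue 3; queue=[1,2,4,7]; order=3
step 2: dequeue 1; queue=[2,4,7,5,6]; order=3,1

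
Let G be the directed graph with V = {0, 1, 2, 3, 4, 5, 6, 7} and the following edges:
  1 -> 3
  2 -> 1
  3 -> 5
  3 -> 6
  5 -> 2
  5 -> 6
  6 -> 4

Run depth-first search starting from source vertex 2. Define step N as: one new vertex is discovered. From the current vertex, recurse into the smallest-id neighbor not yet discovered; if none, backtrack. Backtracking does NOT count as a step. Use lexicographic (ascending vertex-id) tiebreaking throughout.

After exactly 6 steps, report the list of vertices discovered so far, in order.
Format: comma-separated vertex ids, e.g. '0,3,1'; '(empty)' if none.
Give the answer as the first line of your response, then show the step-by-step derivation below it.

2,1,3,5,6,4

step 1: discover 2; path=2; order=2
step 2: discover 1; path=2>1; order=2,1
step 3: discover 3; path=2>1>3; order=2,1,3
step 4: discover 5; path=2>1>3>5; order=2,1,3,5
step 5: discover 6; path=2>1>3>5>6; order=2,1,3,5,6
step 6: discover 4; path=2>1>3>5>6>4; order=2,1,3,5,6,4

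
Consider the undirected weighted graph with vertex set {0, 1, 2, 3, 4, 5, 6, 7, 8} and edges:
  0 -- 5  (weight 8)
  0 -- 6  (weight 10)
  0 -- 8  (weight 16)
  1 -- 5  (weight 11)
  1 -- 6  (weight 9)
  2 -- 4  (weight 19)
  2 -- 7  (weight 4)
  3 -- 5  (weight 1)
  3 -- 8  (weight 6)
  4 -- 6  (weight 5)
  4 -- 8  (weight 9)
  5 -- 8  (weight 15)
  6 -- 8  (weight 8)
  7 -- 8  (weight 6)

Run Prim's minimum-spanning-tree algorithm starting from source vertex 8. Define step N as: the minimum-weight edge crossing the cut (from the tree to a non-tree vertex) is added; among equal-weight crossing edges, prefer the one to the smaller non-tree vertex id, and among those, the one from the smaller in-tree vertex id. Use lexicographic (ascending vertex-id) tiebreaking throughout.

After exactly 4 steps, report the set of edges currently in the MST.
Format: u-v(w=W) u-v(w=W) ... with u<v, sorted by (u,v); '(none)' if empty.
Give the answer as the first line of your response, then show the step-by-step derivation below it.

2-7(w=4) 3-5(w=1) 3-8(w=6) 7-8(w=6)

step 1: add edge 3-8 (w=6); MST = {3-8(w=6)}
step 2: add edge 3-5 (w=1); MST = {3-5(w=1) 3-8(w=6)}
step 3: add edge 7-8 (w=6); MST = {3-5(w=1) 3-8(w=6) 7-8(w=6)}
step 4: add edge 2-7 (w=4); MST = {2-7(w=4) 3-5(w=1) 3-8(w=6) 7-8(w=6)}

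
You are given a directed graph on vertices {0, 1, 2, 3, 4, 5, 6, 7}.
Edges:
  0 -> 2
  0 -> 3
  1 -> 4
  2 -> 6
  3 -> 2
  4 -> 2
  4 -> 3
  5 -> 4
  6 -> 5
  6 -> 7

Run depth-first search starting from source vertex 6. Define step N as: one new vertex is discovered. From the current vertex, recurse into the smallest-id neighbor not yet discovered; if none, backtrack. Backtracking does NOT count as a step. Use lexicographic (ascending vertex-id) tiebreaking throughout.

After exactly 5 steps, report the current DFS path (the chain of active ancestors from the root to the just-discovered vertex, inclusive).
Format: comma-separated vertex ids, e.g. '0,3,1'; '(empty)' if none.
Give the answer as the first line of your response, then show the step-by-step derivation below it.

6,5,4,3

step 1: discover 6; path=6; order=6
step 2: discover 5; path=6>5; order=6,5
step 3: discover 4; path=6>5>4; order=6,5,4
step 4: discover 2; path=6>5>4>2; order=6,5,4,2
step 5: discover 3; path=6>5>4>3; order=6,5,4,2,3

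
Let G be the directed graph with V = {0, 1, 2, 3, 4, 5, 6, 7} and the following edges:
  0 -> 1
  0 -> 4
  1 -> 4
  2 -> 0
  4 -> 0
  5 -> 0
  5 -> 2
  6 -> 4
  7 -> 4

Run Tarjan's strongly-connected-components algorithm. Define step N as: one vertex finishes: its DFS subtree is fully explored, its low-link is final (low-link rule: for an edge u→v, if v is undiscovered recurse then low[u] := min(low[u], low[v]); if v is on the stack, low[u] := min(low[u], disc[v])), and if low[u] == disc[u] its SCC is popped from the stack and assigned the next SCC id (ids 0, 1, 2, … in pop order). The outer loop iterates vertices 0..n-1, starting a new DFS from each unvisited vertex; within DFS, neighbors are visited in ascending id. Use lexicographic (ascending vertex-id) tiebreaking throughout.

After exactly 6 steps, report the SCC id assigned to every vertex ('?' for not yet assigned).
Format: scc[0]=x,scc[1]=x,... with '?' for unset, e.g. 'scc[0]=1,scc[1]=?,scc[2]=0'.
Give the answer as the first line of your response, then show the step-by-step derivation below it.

scc[0]=0,scc[1]=0,scc[2]=1,scc[3]=2,scc[4]=0,scc[5]=3,scc[6]=?,scc[7]=?

step 1: low=(low[0]=0,low[1]=1,low[2]=?,low[3]=?,low[4]=0,low[5]=?,low[6]=?,low[7]=?); scc=(scc[0]=?,scc[1]=?,scc[2]=?,scc[3]=?,scc[4]=?,scc[5]=?,scc[6]=?,scc[7]=?)
step 2: low=(low[0]=0,low[1]=0,low[2]=?,low[3]=?,low[4]=0,low[5]=?,low[6]=?,low[7]=?); scc=(scc[0]=?,scc[1]=?,scc[2]=?,scc[3]=?,scc[4]=?,scc[5]=?,scc[6]=?,scc[7]=?)
step 3: low=(low[0]=0,low[1]=0,low[2]=?,low[3]=?,low[4]=0,low[5]=?,low[6]=?,low[7]=?); scc=(scc[0]=0,scc[1]=0,scc[2]=?,scc[3]=?,scc[4]=0,scc[5]=?,scc[6]=?,scc[7]=?)
step 4: low=(low[0]=0,low[1]=0,low[2]=3,low[3]=?,low[4]=0,low[5]=?,low[6]=?,low[7]=?); scc=(scc[0]=0,scc[1]=0,scc[2]=1,scc[3]=?,scc[4]=0,scc[5]=?,scc[6]=?,scc[7]=?)
step 5: low=(low[0]=0,low[1]=0,low[2]=3,low[3]=4,low[4]=0,low[5]=?,low[6]=?,low[7]=?); scc=(scc[0]=0,scc[1]=0,scc[2]=1,scc[3]=2,scc[4]=0,scc[5]=?,scc[6]=?,scc[7]=?)
step 6: low=(low[0]=0,low[1]=0,low[2]=3,low[3]=4,low[4]=0,low[5]=5,low[6]=?,low[7]=?); scc=(scc[0]=0,scc[1]=0,scc[2]=1,scc[3]=2,scc[4]=0,scc[5]=3,scc[6]=?,scc[7]=?)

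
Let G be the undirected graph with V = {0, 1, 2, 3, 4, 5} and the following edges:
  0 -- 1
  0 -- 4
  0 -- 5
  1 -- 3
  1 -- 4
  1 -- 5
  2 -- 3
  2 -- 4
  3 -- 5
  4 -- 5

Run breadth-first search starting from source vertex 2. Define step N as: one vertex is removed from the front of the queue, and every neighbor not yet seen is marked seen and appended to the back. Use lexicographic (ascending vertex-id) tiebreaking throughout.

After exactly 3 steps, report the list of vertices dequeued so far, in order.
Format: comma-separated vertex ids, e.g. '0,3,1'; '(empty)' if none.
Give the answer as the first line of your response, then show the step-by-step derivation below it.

2,3,4

step 1: dequeue 2; queue=[3,4]; order=2
step 2: dequeue 3; queue=[4,1,5]; order=2,3
step 3: dequeue 4; queue=[1,5,0]; order=2,3,4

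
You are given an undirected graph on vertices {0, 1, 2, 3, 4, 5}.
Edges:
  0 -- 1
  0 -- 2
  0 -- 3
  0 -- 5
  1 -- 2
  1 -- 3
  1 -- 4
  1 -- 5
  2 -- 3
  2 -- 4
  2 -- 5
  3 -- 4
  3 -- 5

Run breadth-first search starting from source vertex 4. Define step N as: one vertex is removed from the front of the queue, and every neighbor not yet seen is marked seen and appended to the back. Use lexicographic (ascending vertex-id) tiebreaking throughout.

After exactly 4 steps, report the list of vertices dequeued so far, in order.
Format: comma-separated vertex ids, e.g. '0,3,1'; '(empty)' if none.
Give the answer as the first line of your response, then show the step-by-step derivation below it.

4,1,2,3

step 1: dequeue 4; queue=[1,2,3]; order=4
step 2: dequeue 1; queue=[2,3,0,5]; order=4,1
step 3: dequeue 2; queue=[3,0,5]; order=4,1,2
step 4: dequeue 3; queue=[0,5]; order=4,1,2,3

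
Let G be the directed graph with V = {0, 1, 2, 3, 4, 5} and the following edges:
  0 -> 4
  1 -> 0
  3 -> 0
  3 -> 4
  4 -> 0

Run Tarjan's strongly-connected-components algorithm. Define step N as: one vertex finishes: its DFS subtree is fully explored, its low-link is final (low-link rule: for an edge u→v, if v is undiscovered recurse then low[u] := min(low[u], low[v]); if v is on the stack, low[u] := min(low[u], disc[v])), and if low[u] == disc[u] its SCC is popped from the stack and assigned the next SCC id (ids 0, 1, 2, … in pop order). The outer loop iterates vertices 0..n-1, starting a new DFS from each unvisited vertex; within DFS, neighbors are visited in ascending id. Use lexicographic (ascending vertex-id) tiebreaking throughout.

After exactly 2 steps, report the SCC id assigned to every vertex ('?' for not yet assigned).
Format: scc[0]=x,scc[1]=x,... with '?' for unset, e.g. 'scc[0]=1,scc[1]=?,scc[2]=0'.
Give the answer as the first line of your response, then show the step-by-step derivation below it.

scc[0]=0,scc[1]=?,scc[2]=?,scc[3]=?,scc[4]=0,scc[5]=?

step 1: low=(low[0]=0,low[1]=?,low[2]=?,low[3]=?,low[4]=0,low[5]=?); scc=(scc[0]=?,scc[1]=?,scc[2]=?,scc[3]=?,scc[4]=?,scc[5]=?)
step 2: low=(low[0]=0,low[1]=?,low[2]=?,low[3]=?,low[4]=0,low[5]=?); scc=(scc[0]=0,scc[1]=?,scc[2]=?,scc[3]=?,scc[4]=0,scc[5]=?)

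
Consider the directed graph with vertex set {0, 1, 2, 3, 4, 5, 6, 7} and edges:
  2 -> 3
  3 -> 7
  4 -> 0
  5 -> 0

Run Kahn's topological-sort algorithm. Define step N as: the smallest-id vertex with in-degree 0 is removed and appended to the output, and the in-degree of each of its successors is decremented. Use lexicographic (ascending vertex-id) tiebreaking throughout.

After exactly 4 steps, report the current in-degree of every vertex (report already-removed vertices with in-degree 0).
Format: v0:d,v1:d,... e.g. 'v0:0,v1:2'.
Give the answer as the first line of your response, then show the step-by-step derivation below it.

v0:1,v1:0,v2:0,v3:0,v4:0,v5:0,v6:0,v7:0

step 1: output 1; order=[1]; indeg=(2,0,0,1,0,0,0,1)
step 2: output 2; order=[1,2]; indeg=(2,0,0,0,0,0,0,1)
step 3: output 3; order=[1,2,3]; indeg=(2,0,0,0,0,0,0,0)
step 4: output 4; order=[1,2,3,4]; indeg=(1,0,0,0,0,0,0,0)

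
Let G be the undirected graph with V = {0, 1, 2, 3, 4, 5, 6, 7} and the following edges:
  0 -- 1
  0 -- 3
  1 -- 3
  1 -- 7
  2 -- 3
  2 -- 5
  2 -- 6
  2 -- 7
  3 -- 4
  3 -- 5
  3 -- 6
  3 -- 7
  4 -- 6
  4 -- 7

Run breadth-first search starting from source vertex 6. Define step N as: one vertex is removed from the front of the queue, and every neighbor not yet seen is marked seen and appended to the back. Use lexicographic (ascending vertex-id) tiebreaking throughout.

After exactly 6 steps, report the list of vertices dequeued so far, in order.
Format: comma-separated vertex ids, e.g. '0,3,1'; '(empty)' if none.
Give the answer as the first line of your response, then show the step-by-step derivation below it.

6,2,3,4,5,7

step 1: dequeue 6; queue=[2,3,4]; order=6
step 2: dequeue 2; queue=[3,4,5,7]; order=6,2
step 3: dequeue 3; queue=[4,5,7,0,1]; order=6,2,3
step 4: dequeue 4; queue=[5,7,0,1]; order=6,2,3,4
step 5: dequeue 5; queue=[7,0,1]; order=6,2,3,4,5
step 6: dequeue 7; queue=[0,1]; order=6,2,3,4,5,7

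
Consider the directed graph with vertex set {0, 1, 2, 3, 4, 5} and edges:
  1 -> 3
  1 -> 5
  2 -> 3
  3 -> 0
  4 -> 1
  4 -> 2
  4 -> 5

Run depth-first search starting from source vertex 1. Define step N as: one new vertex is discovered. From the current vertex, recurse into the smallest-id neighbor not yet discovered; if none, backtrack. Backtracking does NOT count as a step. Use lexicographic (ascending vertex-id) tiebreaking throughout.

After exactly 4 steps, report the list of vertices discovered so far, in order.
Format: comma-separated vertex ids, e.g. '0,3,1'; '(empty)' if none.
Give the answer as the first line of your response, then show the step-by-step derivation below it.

1,3,0,5

step 1: discover 1; path=1; order=1
step 2: discover 3; path=1>3; order=1,3
step 3: discover 0; path=1>3>0; order=1,3,0
step 4: discover 5; path=1>5; order=1,3,0,5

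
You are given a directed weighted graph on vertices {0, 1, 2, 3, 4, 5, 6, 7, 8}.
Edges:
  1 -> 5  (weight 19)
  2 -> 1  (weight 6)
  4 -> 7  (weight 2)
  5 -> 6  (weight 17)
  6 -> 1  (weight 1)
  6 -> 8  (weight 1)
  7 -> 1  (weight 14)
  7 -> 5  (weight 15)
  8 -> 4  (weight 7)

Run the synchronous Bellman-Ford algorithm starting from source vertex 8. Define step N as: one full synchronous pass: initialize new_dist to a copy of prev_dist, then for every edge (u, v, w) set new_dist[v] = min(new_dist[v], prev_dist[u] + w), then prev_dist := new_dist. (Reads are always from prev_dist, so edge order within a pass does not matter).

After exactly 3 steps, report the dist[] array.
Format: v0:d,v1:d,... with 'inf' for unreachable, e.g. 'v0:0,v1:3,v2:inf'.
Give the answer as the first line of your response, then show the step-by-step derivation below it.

v0:inf,v1:23,v2:inf,v3:inf,v4:7,v5:24,v6:inf,v7:9,v8:0

step 1: dist = v0:inf,v1:inf,v2:inf,v3:inf,v4:7,v5:inf,v6:inf,v7:inf,v8:0
step 2: dist = v0:inf,v1:inf,v2:inf,v3:inf,v4:7,v5:inf,v6:inf,v7:9,v8:0
step 3: dist = v0:inf,v1:23,v2:inf,v3:inf,v4:7,v5:24,v6:inf,v7:9,v8:0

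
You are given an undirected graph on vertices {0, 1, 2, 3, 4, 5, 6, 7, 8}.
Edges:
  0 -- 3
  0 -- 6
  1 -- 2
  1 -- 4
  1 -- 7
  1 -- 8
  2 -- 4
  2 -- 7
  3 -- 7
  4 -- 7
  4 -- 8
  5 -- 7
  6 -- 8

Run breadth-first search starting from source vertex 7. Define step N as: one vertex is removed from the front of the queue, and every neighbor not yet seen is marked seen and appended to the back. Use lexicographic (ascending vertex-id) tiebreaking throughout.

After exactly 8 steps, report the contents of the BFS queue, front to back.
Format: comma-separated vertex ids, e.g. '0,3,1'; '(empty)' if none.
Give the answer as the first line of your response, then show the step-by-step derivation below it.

6

step 1: dequeue 7; queue=[1,2,3,4,5]; order=7
step 2: dequeue 1; queue=[2,3,4,5,8]; order=7,1
step 3: dequeue 2; queue=[3,4,5,8]; order=7,1,2
step 4: dequeue 3; queue=[4,5,8,0]; order=7,1,2,3
step 5: dequeue 4; queue=[5,8,0]; order=7,1,2,3,4
step 6: dequeue 5; queue=[8,0]; order=7,1,2,3,4,5
step 7: dequeue 8; queue=[0,6]; order=7,1,2,3,4,5,8
step 8: dequeue 0; queue=[6]; order=7,1,2,3,4,5,8,0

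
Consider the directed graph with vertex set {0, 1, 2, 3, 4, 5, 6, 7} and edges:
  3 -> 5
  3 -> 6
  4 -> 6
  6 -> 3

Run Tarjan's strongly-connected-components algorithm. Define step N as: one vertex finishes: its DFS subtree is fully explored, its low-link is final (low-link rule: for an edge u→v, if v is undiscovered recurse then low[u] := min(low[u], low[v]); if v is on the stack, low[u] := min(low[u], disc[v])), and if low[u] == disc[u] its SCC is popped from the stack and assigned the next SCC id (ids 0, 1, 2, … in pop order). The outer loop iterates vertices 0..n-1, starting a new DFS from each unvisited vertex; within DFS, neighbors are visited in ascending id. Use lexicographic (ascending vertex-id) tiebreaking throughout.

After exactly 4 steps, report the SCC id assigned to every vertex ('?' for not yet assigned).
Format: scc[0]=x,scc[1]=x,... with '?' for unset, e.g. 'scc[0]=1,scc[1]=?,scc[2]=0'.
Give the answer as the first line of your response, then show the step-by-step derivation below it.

scc[0]=0,scc[1]=1,scc[2]=2,scc[3]=?,scc[4]=?,scc[5]=3,scc[6]=?,scc[7]=?

step 1: low=(low[0]=0,low[1]=?,low[2]=?,low[3]=?,low[4]=?,low[5]=?,low[6]=?,low[7]=?); scc=(scc[0]=0,scc[1]=?,scc[2]=?,scc[3]=?,scc[4]=?,scc[5]=?,scc[6]=?,scc[7]=?)
step 2: low=(low[0]=0,low[1]=1,low[2]=?,low[3]=?,low[4]=?,low[5]=?,low[6]=?,low[7]=?); scc=(scc[0]=0,scc[1]=1,scc[2]=?,scc[3]=?,scc[4]=?,scc[5]=?,scc[6]=?,scc[7]=?)
step 3: low=(low[0]=0,low[1]=1,low[2]=2,low[3]=?,low[4]=?,low[5]=?,low[6]=?,low[7]=?); scc=(scc[0]=0,scc[1]=1,scc[2]=2,scc[3]=?,scc[4]=?,scc[5]=?,scc[6]=?,scc[7]=?)
step 4: low=(low[0]=0,low[1]=1,low[2]=2,low[3]=3,low[4]=?,low[5]=4,low[6]=?,low[7]=?); scc=(scc[0]=0,scc[1]=1,scc[2]=2,scc[3]=?,scc[4]=?,scc[5]=3,scc[6]=?,scc[7]=?)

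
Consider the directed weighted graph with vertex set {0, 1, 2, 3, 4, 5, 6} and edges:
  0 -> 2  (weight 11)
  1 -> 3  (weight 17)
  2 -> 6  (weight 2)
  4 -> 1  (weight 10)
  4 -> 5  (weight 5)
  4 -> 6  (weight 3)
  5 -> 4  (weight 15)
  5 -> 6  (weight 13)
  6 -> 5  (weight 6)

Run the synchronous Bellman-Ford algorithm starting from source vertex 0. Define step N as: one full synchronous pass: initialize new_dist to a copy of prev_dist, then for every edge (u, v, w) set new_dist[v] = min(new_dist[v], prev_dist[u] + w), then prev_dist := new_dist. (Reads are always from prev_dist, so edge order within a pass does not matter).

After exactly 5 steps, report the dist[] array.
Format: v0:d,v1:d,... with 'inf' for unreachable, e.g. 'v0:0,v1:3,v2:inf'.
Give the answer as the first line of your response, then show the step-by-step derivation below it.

v0:0,v1:44,v2:11,v3:inf,v4:34,v5:19,v6:13

step 1: dist = v0:0,v1:inf,v2:11,v3:inf,v4:inf,v5:inf,v6:inf
step 2: dist = v0:0,v1:inf,v2:11,v3:inf,v4:inf,v5:inf,v6:13
step 3: dist = v0:0,v1:inf,v2:11,v3:inf,v4:inf,v5:19,v6:13
step 4: dist = v0:0,v1:inf,v2:11,v3:inf,v4:34,v5:19,v6:13
step 5: dist = v0:0,v1:44,v2:11,v3:inf,v4:34,v5:19,v6:13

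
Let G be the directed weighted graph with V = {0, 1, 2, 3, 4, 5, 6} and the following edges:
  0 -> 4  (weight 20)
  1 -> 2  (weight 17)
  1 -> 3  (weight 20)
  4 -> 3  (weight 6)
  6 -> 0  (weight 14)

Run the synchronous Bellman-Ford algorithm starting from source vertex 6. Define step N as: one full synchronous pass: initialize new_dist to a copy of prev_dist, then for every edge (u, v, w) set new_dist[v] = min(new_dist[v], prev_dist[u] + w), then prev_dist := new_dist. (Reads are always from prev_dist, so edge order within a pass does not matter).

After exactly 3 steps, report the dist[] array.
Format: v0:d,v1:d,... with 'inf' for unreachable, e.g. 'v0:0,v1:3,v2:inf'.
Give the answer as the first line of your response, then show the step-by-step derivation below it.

v0:14,v1:inf,v2:inf,v3:40,v4:34,v5:inf,v6:0

step 1: dist = v0:14,v1:inf,v2:inf,v3:inf,v4:inf,v5:inf,v6:0
step 2: dist = v0:14,v1:inf,v2:inf,v3:inf,v4:34,v5:inf,v6:0
step 3: dist = v0:14,v1:inf,v2:inf,v3:40,v4:34,v5:inf,v6:0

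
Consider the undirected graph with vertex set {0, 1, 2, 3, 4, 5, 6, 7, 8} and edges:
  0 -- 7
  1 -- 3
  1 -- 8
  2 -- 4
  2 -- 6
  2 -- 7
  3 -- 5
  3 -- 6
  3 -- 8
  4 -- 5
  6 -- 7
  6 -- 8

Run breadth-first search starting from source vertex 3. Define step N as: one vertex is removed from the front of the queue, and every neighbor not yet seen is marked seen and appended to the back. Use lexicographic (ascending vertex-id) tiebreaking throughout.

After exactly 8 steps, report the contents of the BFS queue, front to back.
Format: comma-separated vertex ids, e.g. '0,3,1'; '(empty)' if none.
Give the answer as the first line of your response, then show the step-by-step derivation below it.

0

step 1: dequeue 3; queue=[1,5,6,8]; order=3
step 2: dequeue 1; queue=[5,6,8]; order=3,1
step 3: dequeue 5; queue=[6,8,4]; order=3,1,5
step 4: dequeue 6; queue=[8,4,2,7]; order=3,1,5,6
step 5: dequeue 8; queue=[4,2,7]; order=3,1,5,6,8
step 6: dequeue 4; queue=[2,7]; order=3,1,5,6,8,4
step 7: dequeue 2; queue=[7]; order=3,1,5,6,8,4,2
step 8: dequeue 7; queue=[0]; order=3,1,5,6,8,4,2,7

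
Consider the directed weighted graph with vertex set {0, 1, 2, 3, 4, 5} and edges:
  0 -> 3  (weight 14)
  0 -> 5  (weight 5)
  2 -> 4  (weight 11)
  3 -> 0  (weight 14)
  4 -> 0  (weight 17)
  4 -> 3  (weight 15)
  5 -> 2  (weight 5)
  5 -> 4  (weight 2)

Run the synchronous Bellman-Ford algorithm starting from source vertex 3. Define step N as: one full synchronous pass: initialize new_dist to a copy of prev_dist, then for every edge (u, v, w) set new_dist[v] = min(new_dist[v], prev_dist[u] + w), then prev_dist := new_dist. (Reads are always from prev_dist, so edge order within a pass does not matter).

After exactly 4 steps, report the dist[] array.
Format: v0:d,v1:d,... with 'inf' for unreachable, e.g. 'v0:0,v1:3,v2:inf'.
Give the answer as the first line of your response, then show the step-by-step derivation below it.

v0:14,v1:inf,v2:24,v3:0,v4:21,v5:19

step 1: dist = v0:14,v1:inf,v2:inf,v3:0,v4:inf,v5:inf
step 2: dist = v0:14,v1:inf,v2:inf,v3:0,v4:inf,v5:19
step 3: dist = v0:14,v1:inf,v2:24,v3:0,v4:21,v5:19
step 4: dist = v0:14,v1:inf,v2:24,v3:0,v4:21,v5:19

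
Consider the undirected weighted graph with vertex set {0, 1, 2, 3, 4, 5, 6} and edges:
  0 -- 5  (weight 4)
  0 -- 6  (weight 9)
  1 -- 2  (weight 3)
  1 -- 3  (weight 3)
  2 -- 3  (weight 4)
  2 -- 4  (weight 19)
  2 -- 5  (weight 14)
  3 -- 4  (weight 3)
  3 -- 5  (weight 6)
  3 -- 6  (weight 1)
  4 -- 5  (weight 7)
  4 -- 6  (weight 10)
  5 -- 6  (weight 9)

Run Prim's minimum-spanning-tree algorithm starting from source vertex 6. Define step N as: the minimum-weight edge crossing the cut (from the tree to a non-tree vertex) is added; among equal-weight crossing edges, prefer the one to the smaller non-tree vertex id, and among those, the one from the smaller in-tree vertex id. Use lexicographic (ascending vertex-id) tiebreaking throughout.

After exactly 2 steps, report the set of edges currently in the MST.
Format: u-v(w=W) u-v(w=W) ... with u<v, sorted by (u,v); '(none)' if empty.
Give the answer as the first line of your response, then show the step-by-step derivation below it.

1-3(w=3) 3-6(w=1)

step 1: add edge 3-6 (w=1); MST = {3-6(w=1)}
step 2: add edge 1-3 (w=3); MST = {1-3(w=3) 3-6(w=1)}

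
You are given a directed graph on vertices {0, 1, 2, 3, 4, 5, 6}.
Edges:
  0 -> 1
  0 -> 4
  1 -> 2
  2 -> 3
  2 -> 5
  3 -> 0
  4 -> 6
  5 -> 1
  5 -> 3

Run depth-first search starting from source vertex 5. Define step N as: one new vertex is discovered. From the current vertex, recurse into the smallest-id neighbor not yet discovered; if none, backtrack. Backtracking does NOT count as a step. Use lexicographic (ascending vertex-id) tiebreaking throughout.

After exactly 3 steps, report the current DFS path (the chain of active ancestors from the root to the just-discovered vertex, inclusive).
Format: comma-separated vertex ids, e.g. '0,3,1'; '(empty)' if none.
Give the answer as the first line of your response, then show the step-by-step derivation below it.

5,1,2

step 1: discover 5; path=5; order=5
step 2: discover 1; path=5>1; order=5,1
step 3: discover 2; path=5>1>2; order=5,1,2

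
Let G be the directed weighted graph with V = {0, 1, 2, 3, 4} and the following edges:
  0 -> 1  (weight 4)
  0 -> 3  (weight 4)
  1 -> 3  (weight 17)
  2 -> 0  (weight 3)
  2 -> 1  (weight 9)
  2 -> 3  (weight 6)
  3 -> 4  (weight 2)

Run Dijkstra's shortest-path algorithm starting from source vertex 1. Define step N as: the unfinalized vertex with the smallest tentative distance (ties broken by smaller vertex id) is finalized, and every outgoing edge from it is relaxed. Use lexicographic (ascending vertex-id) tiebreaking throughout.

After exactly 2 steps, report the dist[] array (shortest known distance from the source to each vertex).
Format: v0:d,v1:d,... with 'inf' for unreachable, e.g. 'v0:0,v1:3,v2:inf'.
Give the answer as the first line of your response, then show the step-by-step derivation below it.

v0:inf,v1:0,v2:inf,v3:17,v4:19

step 1: dist = v0:inf,v1:0,v2:inf,v3:17,v4:inf
step 2: dist = v0:inf,v1:0,v2:inf,v3:17,v4:19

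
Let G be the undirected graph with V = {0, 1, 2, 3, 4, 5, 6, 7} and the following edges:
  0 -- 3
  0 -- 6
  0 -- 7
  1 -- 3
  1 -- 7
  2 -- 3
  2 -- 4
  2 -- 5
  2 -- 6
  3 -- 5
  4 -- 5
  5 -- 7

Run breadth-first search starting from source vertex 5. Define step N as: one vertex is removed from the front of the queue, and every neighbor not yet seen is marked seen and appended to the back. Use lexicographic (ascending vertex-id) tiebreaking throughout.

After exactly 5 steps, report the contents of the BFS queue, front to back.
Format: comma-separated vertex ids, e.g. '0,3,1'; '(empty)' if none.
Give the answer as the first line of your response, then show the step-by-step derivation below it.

6,0,1

step 1: dequeue 5; queue=[2,3,4,7]; order=5
step 2: dequeue 2; queue=[3,4,7,6]; order=5,2
step 3: dequeue 3; queue=[4,7,6,0,1]; order=5,2,3
step 4: dequeue 4; queue=[7,6,0,1]; order=5,2,3,4
step 5: dequeue 7; queue=[6,0,1]; order=5,2,3,4,7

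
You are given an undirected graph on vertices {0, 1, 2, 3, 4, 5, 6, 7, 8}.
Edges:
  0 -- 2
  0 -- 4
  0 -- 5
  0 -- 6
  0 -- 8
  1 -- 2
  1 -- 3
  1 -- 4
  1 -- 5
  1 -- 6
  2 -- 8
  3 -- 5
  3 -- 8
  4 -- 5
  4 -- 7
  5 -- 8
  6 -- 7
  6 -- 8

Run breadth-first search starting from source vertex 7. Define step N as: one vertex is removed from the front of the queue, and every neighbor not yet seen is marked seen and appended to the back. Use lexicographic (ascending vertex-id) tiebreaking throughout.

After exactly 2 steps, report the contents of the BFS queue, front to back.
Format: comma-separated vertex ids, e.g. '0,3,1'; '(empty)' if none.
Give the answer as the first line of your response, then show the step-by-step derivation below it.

6,0,1,5

step 1: dequeue 7; queue=[4,6]; order=7
step 2: dequeue 4; queue=[6,0,1,5]; order=7,4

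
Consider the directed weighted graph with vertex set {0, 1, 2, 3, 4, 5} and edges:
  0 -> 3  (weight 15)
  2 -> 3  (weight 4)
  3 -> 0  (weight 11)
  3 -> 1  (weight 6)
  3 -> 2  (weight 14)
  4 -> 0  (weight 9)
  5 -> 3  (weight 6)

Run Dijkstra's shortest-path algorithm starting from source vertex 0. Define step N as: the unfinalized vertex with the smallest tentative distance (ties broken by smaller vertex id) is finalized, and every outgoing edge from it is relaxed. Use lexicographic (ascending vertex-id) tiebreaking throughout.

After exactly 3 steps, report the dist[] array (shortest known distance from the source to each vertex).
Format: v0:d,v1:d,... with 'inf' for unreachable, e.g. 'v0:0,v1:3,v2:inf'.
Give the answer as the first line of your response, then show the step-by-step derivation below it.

v0:0,v1:21,v2:29,v3:15,v4:inf,v5:inf

step 1: dist = v0:0,v1:inf,v2:inf,v3:15,v4:inf,v5:inf
step 2: dist = v0:0,v1:21,v2:29,v3:15,v4:inf,v5:inf
step 3: dist = v0:0,v1:21,v2:29,v3:15,v4:inf,v5:inf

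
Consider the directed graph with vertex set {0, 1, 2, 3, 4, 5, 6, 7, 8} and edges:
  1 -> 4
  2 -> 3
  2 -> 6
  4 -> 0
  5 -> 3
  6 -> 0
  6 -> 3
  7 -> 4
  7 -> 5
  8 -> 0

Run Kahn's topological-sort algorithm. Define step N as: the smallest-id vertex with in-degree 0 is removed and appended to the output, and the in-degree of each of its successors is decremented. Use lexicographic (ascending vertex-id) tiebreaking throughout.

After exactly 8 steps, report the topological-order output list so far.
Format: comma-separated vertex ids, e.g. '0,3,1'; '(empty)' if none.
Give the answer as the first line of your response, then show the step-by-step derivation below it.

1,2,6,7,4,5,3,8

step 1: output 1; order=[1]; indeg=(3,0,0,3,1,1,1,0,0)
step 2: output 2; order=[1,2]; indeg=(3,0,0,2,1,1,0,0,0)
step 3: output 6; order=[1,2,6]; indeg=(2,0,0,1,1,1,0,0,0)
step 4: output 7; order=[1,2,6,7]; indeg=(2,0,0,1,0,0,0,0,0)
step 5: output 4; order=[1,2,6,7,4]; indeg=(1,0,0,1,0,0,0,0,0)
step 6: output 5; order=[1,2,6,7,4,5]; indeg=(1,0,0,0,0,0,0,0,0)
step 7: output 3; order=[1,2,6,7,4,5,3]; indeg=(1,0,0,0,0,0,0,0,0)
step 8: output 8; order=[1,2,6,7,4,5,3,8]; indeg=(0,0,0,0,0,0,0,0,0)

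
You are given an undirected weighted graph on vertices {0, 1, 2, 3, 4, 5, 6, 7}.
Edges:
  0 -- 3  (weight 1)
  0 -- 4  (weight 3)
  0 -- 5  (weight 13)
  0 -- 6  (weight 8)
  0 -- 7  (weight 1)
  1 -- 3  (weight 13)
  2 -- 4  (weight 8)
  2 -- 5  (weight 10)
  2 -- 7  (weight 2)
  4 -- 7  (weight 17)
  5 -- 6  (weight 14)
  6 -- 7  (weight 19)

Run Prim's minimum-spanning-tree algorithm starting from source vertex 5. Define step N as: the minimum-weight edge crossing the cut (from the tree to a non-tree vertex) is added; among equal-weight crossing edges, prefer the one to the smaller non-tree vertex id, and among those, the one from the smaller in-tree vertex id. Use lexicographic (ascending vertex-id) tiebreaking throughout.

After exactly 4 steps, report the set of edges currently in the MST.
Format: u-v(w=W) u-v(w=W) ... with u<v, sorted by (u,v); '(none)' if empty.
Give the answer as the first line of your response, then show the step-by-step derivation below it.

0-3(w=1) 0-7(w=1) 2-5(w=10) 2-7(w=2)

step 1: add edge 2-5 (w=10); MST = {2-5(w=10)}
step 2: add edge 2-7 (w=2); MST = {2-5(w=10) 2-7(w=2)}
step 3: add edge 0-7 (w=1); MST = {0-7(w=1) 2-5(w=10) 2-7(w=2)}
step 4: add edge 0-3 (w=1); MST = {0-3(w=1) 0-7(w=1) 2-5(w=10) 2-7(w=2)}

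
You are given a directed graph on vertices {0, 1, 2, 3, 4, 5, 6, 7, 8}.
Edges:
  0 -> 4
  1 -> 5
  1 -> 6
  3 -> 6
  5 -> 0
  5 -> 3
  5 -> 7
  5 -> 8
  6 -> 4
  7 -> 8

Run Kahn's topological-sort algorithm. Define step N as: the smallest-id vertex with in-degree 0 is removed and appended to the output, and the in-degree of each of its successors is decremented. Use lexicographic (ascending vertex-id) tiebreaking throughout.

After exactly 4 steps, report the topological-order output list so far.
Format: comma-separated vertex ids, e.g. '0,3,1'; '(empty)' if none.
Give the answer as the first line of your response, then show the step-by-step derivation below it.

1,2,5,0

step 1: output 1; order=[1]; indeg=(1,0,0,1,2,0,1,1,2)
step 2: output 2; order=[1,2]; indeg=(1,0,0,1,2,0,1,1,2)
step 3: output 5; order=[1,2,5]; indeg=(0,0,0,0,2,0,1,0,1)
step 4: output 0; order=[1,2,5,0]; indeg=(0,0,0,0,1,0,1,0,1)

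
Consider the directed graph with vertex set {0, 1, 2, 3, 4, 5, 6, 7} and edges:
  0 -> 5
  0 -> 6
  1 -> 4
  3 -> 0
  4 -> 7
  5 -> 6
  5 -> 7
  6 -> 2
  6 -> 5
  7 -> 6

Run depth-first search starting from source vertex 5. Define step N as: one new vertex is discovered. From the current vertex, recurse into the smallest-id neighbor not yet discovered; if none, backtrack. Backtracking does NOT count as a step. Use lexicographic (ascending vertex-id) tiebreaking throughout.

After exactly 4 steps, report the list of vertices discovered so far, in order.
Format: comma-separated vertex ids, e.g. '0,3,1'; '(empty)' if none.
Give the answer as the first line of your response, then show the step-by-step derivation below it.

5,6,2,7

step 1: discover 5; path=5; order=5
step 2: discover 6; path=5>6; order=5,6
step 3: discover 2; path=5>6>2; order=5,6,2
step 4: discover 7; path=5>7; order=5,6,2,7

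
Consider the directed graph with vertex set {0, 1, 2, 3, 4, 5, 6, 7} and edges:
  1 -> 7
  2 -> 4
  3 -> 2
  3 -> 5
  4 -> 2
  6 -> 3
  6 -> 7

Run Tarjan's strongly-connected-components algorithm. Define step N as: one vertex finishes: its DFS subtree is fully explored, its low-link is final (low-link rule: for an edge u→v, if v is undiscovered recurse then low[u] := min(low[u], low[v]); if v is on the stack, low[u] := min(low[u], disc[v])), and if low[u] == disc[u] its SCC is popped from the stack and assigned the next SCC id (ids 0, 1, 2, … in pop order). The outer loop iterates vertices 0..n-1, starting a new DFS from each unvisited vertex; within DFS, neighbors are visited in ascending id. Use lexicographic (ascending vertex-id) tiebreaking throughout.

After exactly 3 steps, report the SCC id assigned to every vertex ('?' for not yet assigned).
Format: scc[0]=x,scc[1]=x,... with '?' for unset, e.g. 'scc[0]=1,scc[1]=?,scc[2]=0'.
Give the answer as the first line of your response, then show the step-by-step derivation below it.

scc[0]=0,scc[1]=2,scc[2]=?,scc[3]=?,scc[4]=?,scc[5]=?,scc[6]=?,scc[7]=1

step 1: low=(low[0]=0,low[1]=?,low[2]=?,low[3]=?,low[4]=?,low[5]=?,low[6]=?,low[7]=?); scc=(scc[0]=0,scc[1]=?,scc[2]=?,scc[3]=?,scc[4]=?,scc[5]=?,scc[6]=?,scc[7]=?)
step 2: low=(low[0]=0,low[1]=1,low[2]=?,low[3]=?,low[4]=?,low[5]=?,low[6]=?,low[7]=2); scc=(scc[0]=0,scc[1]=?,scc[2]=?,scc[3]=?,scc[4]=?,scc[5]=?,scc[6]=?,scc[7]=1)
step 3: low=(low[0]=0,low[1]=1,low[2]=?,low[3]=?,low[4]=?,low[5]=?,low[6]=?,low[7]=2); scc=(scc[0]=0,scc[1]=2,scc[2]=?,scc[3]=?,scc[4]=?,scc[5]=?,scc[6]=?,scc[7]=1)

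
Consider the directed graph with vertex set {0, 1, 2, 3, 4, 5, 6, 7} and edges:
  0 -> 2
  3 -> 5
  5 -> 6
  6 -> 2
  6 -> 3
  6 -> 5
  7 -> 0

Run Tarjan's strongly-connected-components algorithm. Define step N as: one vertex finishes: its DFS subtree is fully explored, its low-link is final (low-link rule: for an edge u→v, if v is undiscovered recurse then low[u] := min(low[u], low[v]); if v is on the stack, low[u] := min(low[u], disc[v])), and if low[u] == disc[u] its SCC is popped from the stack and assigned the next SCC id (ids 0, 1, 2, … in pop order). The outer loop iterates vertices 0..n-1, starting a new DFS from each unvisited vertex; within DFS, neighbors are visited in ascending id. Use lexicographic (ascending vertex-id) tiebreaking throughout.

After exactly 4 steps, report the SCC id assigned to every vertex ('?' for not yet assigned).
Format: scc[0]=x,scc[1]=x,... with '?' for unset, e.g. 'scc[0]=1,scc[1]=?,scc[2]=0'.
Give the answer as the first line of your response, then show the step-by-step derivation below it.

scc[0]=1,scc[1]=2,scc[2]=0,scc[3]=?,scc[4]=?,scc[5]=?,scc[6]=?,scc[7]=?

step 1: low=(low[0]=0,low[1]=?,low[2]=1,low[3]=?,low[4]=?,low[5]=?,low[6]=?,low[7]=?); scc=(scc[0]=?,scc[1]=?,scc[2]=0,scc[3]=?,scc[4]=?,scc[5]=?,scc[6]=?,scc[7]=?)
step 2: low=(low[0]=0,low[1]=?,low[2]=1,low[3]=?,low[4]=?,low[5]=?,low[6]=?,low[7]=?); scc=(scc[0]=1,scc[1]=?,scc[2]=0,scc[3]=?,scc[4]=?,scc[5]=?,scc[6]=?,scc[7]=?)
step 3: low=(low[0]=0,low[1]=2,low[2]=1,low[3]=?,low[4]=?,low[5]=?,low[6]=?,low[7]=?); scc=(scc[0]=1,scc[1]=2,scc[2]=0,scc[3]=?,scc[4]=?,scc[5]=?,scc[6]=?,scc[7]=?)
step 4: low=(low[0]=0,low[1]=2,low[2]=1,low[3]=3,low[4]=?,low[5]=4,low[6]=3,low[7]=?); scc=(scc[0]=1,scc[1]=2,scc[2]=0,scc[3]=?,scc[4]=?,scc[5]=?,scc[6]=?,scc[7]=?)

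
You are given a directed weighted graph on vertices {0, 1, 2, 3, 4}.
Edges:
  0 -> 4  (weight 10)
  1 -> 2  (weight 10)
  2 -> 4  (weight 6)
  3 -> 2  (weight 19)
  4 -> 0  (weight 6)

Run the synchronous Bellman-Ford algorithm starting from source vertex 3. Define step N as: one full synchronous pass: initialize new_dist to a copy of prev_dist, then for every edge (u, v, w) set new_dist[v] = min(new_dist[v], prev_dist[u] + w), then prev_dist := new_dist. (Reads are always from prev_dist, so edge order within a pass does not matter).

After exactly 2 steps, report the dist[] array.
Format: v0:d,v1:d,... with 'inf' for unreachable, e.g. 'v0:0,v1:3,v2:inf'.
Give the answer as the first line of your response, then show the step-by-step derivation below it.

v0:inf,v1:inf,v2:19,v3:0,v4:25

step 1: dist = v0:inf,v1:inf,v2:19,v3:0,v4:inf
step 2: dist = v0:inf,v1:inf,v2:19,v3:0,v4:25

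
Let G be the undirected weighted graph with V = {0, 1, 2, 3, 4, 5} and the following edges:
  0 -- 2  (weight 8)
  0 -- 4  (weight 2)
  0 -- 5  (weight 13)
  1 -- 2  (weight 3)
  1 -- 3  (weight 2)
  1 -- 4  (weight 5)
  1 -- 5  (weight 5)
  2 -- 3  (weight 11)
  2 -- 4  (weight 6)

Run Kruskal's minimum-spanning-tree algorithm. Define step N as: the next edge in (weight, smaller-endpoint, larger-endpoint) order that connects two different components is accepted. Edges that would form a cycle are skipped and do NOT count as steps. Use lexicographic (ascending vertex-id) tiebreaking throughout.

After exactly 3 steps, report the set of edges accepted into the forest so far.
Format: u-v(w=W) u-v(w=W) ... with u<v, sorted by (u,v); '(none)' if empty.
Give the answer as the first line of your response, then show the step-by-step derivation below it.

0-4(w=2) 1-2(w=3) 1-3(w=2)

step 1: add edge 0-4 (w=2); MST = {0-4(w=2)}
step 2: add edge 1-3 (w=2); MST = {0-4(w=2) 1-3(w=2)}
step 3: add edge 1-2 (w=3); MST = {0-4(w=2) 1-2(w=3) 1-3(w=2)}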